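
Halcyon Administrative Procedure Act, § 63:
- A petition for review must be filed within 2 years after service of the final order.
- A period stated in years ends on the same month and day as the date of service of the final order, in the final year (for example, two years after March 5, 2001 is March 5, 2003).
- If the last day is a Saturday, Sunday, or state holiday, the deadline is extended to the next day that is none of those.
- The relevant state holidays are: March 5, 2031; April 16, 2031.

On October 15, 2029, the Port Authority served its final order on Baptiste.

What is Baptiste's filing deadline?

October 15, 2031

2 years after October 15, 2029 is October 15, 2031.
October 15, 2031 is a Wednesday and not a state holiday, so no extension applies.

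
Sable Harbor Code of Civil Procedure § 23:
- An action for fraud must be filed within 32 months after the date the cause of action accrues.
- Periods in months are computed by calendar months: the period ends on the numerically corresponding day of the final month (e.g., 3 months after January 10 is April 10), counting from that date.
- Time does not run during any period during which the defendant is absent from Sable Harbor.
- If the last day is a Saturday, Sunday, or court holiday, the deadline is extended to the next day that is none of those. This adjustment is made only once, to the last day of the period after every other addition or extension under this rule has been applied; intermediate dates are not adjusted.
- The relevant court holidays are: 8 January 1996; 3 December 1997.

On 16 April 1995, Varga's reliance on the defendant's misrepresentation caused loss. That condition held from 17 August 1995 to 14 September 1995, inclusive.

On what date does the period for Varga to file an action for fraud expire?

January 14, 1998

32 months after 16 April 1995 is December 16, 1997.
From August 17, 1995 through September 14, 1995 inclusive is 29 days; tolling adds 29 days: December 16, 1997 + 29 days = January 14, 1998.
January 14, 1998 is a Wednesday and not a court holiday, so no extension applies.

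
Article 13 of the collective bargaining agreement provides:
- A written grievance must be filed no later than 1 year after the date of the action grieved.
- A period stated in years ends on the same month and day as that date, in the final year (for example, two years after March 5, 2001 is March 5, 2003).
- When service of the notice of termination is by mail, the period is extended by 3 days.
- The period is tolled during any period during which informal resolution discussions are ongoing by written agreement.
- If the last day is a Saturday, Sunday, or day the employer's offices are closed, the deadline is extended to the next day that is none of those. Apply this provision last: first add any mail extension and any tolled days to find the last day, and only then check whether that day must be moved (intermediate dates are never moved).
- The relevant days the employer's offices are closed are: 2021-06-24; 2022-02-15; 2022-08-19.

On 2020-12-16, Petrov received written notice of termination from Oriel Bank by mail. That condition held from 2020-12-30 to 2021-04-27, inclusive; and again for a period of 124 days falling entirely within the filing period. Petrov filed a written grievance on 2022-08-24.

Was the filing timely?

1 year after 2020-12-16 is December 16, 2021.
Service was by mail, adding 3 days: December 16, 2021 + 3 days = December 19, 2021.
From December 30, 2020 through April 27, 2021 inclusive is 119 days; tolling adds 119 days: December 19, 2021 + 119 days = April 17, 2022.
Tolling adds 124 days: April 17, 2022 + 124 days = August 19, 2022.
August 19, 2022 is a listed holiday; August 20, 2022 is Saturday; August 21, 2022 is Sunday. The next qualifying day is August 22, 2022.
The deadline is August 22, 2022; the filing on August 24, 2022 is after that date.

No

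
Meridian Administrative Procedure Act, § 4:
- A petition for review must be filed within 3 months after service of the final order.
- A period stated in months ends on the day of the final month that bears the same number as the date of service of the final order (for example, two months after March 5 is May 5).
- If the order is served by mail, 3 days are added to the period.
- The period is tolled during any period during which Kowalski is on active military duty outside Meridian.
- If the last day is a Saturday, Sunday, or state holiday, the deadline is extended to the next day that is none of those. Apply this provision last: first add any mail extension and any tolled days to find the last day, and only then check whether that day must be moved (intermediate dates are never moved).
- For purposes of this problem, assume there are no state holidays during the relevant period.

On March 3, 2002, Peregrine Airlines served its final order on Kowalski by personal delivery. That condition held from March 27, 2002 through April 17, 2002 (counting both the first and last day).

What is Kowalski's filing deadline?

June 25, 2002

3 months after March 3, 2002 is June 3, 2002.
Service was not by mail, so no mail extension applies.
From March 27, 2002 through April 17, 2002 inclusive is 22 days; tolling adds 22 days: June 3, 2002 + 22 days = June 25, 2002.
June 25, 2002 is a Tuesday and not a state holiday, so no extension applies.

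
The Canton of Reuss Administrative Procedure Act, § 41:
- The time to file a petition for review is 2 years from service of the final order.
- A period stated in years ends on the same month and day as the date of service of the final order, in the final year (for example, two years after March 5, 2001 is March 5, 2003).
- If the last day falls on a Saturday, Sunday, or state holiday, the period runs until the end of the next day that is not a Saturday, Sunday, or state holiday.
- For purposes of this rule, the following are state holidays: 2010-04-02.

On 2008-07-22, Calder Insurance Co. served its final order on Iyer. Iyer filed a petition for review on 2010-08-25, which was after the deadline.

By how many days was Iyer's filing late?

2 years after 2008-07-22 is July 22, 2010.
July 22, 2010 is a Thursday and not a state holiday, so no extension applies.
The deadline is July 22, 2010; from July 22, 2010 to August 25, 2010 is 34 days.

34 days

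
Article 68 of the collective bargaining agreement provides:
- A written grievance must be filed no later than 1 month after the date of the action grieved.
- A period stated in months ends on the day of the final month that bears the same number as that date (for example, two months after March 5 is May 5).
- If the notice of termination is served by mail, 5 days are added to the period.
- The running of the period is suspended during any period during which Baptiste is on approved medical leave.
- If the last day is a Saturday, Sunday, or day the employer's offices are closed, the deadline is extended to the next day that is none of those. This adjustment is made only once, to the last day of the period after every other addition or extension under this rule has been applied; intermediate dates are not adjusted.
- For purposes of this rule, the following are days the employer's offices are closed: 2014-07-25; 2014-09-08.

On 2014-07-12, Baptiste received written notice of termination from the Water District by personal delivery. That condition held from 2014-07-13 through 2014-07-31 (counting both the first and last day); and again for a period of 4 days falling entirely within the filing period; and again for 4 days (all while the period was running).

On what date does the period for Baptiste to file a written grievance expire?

September 9, 2014

1 month after 2014-07-12 is August 12, 2014.
Service was not by mail, so no mail extension applies.
From July 13, 2014 through July 31, 2014 inclusive is 19 days; tolling adds 19 days: August 12, 2014 + 19 days = August 31, 2014.
Tolling adds 4 days: August 31, 2014 + 4 days = September 4, 2014.
Tolling adds 4 days: September 4, 2014 + 4 days = September 8, 2014.
September 8, 2014 is a listed holiday. The next qualifying day is September 9, 2014.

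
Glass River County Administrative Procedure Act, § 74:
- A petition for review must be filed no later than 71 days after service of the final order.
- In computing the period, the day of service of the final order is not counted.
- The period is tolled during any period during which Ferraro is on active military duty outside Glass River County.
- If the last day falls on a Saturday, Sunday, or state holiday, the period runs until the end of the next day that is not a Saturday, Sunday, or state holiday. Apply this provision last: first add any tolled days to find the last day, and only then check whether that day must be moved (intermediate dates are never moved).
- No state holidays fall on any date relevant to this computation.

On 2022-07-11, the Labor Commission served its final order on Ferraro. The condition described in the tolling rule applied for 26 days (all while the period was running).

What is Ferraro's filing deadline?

October 17, 2022

71 days after 2022-07-11 is September 20, 2022.
Tolling adds 26 days: September 20, 2022 + 26 days = October 16, 2022.
October 16, 2022 is Sunday. The next qualifying day is October 17, 2022.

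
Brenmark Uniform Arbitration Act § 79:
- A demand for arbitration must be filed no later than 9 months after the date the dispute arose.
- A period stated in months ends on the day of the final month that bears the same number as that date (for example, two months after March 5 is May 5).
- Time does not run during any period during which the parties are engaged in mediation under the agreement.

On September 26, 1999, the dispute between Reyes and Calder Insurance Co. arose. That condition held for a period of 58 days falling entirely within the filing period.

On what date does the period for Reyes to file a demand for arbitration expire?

August 23, 2000

9 months after September 26, 1999 is June 26, 2000.
Tolling adds 58 days: June 26, 2000 + 58 days = August 23, 2000.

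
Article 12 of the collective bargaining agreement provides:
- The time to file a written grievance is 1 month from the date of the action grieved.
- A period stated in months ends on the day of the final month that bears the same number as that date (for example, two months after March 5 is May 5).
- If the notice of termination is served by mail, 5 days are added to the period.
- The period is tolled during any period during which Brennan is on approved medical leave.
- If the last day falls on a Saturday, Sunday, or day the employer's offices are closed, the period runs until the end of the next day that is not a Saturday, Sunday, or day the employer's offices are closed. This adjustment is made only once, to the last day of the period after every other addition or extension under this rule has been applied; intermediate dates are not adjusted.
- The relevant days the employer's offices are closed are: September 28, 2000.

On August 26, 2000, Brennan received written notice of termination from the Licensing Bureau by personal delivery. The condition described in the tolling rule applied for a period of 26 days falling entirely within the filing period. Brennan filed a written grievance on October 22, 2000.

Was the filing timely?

1 month after August 26, 2000 is September 26, 2000.
Service was not by mail, so no mail extension applies.
Tolling adds 26 days: September 26, 2000 + 26 days = October 22, 2000.
October 22, 2000 is Sunday. The next qualifying day is October 23, 2000.
The deadline is October 23, 2000; the filing on October 22, 2000 is on or before that date.

Yes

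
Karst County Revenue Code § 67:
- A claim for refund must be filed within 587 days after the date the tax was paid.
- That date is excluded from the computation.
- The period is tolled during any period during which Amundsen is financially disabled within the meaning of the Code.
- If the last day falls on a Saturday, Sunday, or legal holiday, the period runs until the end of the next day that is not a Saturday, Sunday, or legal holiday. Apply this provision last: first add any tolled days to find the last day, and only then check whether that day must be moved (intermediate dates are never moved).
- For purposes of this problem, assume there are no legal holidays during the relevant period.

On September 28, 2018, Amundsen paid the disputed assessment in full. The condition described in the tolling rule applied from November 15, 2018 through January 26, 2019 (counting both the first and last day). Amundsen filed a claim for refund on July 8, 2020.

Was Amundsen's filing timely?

587 days after September 28, 2018 is May 7, 2020.
From November 15, 2018 through January 26, 2019 inclusive is 73 days; tolling adds 73 days: May 7, 2020 + 73 days = July 19, 2020.
July 19, 2020 is Sunday. The next qualifying day is July 20, 2020.
The deadline is July 20, 2020; the filing on July 8, 2020 is on or before that date.

Yes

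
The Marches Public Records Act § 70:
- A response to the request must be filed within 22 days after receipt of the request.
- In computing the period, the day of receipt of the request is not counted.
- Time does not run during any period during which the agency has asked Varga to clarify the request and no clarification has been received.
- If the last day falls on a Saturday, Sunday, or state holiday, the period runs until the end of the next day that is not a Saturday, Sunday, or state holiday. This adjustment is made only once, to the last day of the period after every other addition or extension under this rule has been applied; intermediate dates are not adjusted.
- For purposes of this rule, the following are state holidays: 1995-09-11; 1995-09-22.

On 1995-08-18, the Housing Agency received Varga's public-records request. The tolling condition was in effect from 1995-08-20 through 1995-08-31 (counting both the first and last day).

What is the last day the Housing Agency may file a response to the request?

22 days after 1995-08-18 is September 9, 1995.
From August 20, 1995 through August 31, 1995 inclusive is 12 days; tolling adds 12 days: September 9, 1995 + 12 days = September 21, 1995.
September 21, 1995 is a Thursday and not a state holiday, so no extension applies.

September 21, 1995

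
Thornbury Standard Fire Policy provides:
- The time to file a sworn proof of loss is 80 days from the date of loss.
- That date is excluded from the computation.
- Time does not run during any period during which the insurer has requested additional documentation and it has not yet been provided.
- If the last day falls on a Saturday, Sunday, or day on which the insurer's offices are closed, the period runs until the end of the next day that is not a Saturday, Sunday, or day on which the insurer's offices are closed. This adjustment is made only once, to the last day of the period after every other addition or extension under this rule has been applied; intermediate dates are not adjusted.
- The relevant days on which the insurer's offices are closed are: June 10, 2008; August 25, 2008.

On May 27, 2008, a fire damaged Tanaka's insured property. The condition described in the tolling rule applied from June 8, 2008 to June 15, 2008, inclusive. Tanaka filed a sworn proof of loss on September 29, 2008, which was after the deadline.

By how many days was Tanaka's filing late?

34 days

80 days after May 27, 2008 is August 15, 2008.
From June 8, 2008 through June 15, 2008 inclusive is 8 days; tolling adds 8 days: August 15, 2008 + 8 days = August 23, 2008.
August 23, 2008 is Saturday; August 24, 2008 is Sunday; August 25, 2008 is a listed holiday. The next qualifying day is August 26, 2008.
The deadline is August 26, 2008; from August 26, 2008 to September 29, 2008 is 34 days.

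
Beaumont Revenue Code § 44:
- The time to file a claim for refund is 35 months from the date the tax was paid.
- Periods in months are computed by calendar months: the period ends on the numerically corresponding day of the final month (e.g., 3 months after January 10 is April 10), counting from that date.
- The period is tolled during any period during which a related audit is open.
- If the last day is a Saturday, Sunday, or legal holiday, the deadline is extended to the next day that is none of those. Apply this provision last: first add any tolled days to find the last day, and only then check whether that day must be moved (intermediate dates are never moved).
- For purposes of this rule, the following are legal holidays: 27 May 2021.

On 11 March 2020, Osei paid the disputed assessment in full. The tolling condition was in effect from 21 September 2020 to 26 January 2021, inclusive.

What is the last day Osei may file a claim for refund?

35 months after 11 March 2020 is February 11, 2023.
From September 21, 2020 through January 26, 2021 inclusive is 128 days; tolling adds 128 days: February 11, 2023 + 128 days = June 19, 2023.
June 19, 2023 is a Monday and not a legal holiday, so no extension applies.

June 19, 2023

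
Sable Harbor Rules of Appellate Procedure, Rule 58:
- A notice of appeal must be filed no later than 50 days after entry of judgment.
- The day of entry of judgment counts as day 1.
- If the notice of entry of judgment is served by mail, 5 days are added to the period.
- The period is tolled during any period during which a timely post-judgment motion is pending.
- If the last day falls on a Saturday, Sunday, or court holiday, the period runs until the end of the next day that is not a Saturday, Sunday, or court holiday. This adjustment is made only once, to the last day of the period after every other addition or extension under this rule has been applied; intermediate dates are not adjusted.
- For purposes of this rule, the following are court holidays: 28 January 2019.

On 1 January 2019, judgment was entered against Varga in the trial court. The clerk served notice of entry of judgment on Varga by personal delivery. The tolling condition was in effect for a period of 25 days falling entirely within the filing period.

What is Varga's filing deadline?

March 18, 2019

Counting 1 January 2019 as day 1, day 50 is February 19, 2019.
Service was not by mail, so no mail extension applies.
Tolling adds 25 days: February 19, 2019 + 25 days = March 16, 2019.
March 16, 2019 is Saturday; March 17, 2019 is Sunday. The next qualifying day is March 18, 2019.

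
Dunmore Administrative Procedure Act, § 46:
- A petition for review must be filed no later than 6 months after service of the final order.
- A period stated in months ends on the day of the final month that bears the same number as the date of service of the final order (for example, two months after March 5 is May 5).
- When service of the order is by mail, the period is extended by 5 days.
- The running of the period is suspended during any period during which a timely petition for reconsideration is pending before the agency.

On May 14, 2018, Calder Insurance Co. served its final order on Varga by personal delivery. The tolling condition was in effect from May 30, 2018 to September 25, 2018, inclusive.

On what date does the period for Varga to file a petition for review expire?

March 13, 2019

6 months after May 14, 2018 is November 14, 2018.
Service was not by mail, so no mail extension applies.
From May 30, 2018 through September 25, 2018 inclusive is 119 days; tolling adds 119 days: November 14, 2018 + 119 days = March 13, 2019.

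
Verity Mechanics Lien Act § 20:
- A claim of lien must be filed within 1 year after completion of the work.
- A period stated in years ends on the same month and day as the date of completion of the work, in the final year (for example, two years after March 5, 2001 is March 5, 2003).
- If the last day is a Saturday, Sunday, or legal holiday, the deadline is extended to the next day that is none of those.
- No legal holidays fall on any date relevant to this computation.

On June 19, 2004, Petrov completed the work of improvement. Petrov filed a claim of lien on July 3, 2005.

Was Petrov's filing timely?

No

1 year after June 19, 2004 is June 19, 2005.
June 19, 2005 is Sunday. The next qualifying day is June 20, 2005.
The deadline is June 20, 2005; the filing on July 3, 2005 is after that date.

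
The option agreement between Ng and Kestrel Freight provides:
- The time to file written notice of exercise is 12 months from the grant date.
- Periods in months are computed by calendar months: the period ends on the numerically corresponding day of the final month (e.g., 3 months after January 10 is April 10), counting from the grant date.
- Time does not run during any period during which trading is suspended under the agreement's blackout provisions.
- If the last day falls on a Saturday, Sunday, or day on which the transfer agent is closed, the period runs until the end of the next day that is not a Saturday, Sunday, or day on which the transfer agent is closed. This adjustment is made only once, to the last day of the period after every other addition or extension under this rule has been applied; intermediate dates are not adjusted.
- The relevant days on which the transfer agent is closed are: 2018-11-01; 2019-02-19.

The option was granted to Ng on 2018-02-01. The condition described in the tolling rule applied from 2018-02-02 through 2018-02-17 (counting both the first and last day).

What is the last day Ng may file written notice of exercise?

February 18, 2019

12 months after 2018-02-01 is February 1, 2019.
From February 2, 2018 through February 17, 2018 inclusive is 16 days; tolling adds 16 days: February 1, 2019 + 16 days = February 17, 2019.
February 17, 2019 is Sunday. The next qualifying day is February 18, 2019.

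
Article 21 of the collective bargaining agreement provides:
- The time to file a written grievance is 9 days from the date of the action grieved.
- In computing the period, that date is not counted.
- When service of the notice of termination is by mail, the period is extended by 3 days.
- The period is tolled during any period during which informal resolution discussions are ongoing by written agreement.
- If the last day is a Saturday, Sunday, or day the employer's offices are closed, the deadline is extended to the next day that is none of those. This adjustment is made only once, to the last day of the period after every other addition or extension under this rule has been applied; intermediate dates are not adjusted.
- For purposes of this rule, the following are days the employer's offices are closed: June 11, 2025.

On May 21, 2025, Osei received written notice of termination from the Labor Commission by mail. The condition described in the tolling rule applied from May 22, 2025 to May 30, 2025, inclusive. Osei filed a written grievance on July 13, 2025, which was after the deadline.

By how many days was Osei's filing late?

9 days after May 21, 2025 is May 30, 2025.
Service was by mail, adding 3 days: May 30, 2025 + 3 days = June 2, 2025.
From May 22, 2025 through May 30, 2025 inclusive is 9 days; tolling adds 9 days: June 2, 2025 + 9 days = June 11, 2025.
June 11, 2025 is a listed holiday. The next qualifying day is June 12, 2025.
The deadline is June 12, 2025; from June 12, 2025 to July 13, 2025 is 31 days.

31 days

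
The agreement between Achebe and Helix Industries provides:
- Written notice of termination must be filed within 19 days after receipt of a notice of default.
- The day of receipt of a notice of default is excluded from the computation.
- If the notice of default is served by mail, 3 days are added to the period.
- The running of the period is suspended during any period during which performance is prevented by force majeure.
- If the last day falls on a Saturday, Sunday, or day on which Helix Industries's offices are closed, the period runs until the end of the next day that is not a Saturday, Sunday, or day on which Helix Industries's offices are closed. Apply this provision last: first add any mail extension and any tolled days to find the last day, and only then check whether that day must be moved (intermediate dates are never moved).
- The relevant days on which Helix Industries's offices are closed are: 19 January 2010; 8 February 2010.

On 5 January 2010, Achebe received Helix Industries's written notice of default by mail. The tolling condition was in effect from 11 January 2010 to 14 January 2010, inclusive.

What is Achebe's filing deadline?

February 1, 2010

19 days after 5 January 2010 is January 24, 2010.
Service was by mail, adding 3 days: January 24, 2010 + 3 days = January 27, 2010.
From January 11, 2010 through January 14, 2010 inclusive is 4 days; tolling adds 4 days: January 27, 2010 + 4 days = January 31, 2010.
January 31, 2010 is Sunday. The next qualifying day is February 1, 2010.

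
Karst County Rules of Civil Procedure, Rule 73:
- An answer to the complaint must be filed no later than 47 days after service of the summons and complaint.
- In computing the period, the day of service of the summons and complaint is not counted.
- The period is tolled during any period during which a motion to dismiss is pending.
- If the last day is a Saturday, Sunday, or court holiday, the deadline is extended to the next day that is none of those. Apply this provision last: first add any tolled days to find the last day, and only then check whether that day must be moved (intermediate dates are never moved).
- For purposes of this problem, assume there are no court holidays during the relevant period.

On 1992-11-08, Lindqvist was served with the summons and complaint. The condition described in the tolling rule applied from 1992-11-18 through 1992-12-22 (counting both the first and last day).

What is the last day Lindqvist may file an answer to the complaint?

47 days after 1992-11-08 is December 25, 1992.
From November 18, 1992 through December 22, 1992 inclusive is 35 days; tolling adds 35 days: December 25, 1992 + 35 days = January 29, 1993.
January 29, 1993 is a Friday and not a court holiday, so no extension applies.

January 29, 1993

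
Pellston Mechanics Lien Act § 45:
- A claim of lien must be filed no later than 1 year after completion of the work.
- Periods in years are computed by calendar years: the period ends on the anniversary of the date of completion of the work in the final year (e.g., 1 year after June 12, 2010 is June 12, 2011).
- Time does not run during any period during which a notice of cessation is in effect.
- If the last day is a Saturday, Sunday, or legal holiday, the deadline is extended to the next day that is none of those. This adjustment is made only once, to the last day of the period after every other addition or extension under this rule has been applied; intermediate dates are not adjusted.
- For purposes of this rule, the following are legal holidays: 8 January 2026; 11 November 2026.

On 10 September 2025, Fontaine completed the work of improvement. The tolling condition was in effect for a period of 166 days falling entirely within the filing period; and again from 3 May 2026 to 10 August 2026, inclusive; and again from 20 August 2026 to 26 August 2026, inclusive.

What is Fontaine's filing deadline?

1 year after 10 September 2025 is September 10, 2026.
Tolling adds 166 days: September 10, 2026 + 166 days = February 23, 2027.
From May 3, 2026 through August 10, 2026 inclusive is 100 days; tolling adds 100 days: February 23, 2027 + 100 days = June 3, 2027.
From August 20, 2026 through August 26, 2026 inclusive is 7 days; tolling adds 7 days: June 3, 2027 + 7 days = June 10, 2027.
June 10, 2027 is a Thursday and not a legal holiday, so no extension applies.

June 10, 2027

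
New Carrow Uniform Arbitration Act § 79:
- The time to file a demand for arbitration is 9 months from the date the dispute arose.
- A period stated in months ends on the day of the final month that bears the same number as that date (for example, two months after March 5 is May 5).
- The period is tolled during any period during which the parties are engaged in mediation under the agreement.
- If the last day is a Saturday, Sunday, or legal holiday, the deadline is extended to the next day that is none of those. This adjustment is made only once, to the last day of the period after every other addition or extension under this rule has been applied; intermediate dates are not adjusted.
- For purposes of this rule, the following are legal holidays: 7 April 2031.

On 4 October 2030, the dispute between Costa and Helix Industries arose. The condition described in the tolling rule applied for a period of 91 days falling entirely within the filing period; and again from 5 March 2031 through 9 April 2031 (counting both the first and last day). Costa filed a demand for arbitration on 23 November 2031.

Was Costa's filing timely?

9 months after 4 October 2030 is July 4, 2031.
Tolling adds 91 days: July 4, 2031 + 91 days = October 3, 2031.
From March 5, 2031 through April 9, 2031 inclusive is 36 days; tolling adds 36 days: October 3, 2031 + 36 days = November 8, 2031.
November 8, 2031 is Saturday; November 9, 2031 is Sunday. The next qualifying day is November 10, 2031.
The deadline is November 10, 2031; the filing on November 23, 2031 is after that date.

No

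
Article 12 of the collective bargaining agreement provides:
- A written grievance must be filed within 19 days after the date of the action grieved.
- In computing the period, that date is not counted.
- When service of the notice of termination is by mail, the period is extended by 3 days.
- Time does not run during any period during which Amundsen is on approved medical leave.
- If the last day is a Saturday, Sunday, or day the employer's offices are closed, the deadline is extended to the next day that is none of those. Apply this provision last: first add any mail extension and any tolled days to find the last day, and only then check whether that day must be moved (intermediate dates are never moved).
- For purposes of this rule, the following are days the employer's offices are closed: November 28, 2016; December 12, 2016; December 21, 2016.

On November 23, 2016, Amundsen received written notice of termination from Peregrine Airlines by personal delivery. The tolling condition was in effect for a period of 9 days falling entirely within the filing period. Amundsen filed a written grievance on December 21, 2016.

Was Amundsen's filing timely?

19 days after November 23, 2016 is December 12, 2016.
Service was not by mail, so no mail extension applies.
Tolling adds 9 days: December 12, 2016 + 9 days = December 21, 2016.
December 21, 2016 is a listed holiday. The next qualifying day is December 22, 2016.
The deadline is December 22, 2016; the filing on December 21, 2016 is on or before that date.

Yes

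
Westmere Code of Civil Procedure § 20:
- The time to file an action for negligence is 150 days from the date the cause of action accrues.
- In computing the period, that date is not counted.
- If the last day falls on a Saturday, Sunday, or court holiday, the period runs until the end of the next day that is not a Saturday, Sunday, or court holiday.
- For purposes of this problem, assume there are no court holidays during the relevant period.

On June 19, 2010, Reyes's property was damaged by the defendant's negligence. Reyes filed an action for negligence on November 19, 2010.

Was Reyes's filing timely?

No

150 days after June 19, 2010 is November 16, 2010.
November 16, 2010 is a Tuesday and not a court holiday, so no extension applies.
The deadline is November 16, 2010; the filing on November 19, 2010 is after that date.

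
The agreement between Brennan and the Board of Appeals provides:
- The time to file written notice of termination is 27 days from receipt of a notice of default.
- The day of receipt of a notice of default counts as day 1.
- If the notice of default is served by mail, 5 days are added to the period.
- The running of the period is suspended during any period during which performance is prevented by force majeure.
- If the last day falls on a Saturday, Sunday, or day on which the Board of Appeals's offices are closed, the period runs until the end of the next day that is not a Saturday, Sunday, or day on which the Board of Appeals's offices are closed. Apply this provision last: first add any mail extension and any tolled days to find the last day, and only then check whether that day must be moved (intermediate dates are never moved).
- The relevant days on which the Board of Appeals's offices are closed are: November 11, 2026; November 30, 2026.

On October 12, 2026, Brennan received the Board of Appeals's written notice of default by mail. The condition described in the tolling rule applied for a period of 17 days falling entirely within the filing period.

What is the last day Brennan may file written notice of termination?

December 1, 2026

Counting October 12, 2026 as day 1, day 27 is November 7, 2026.
Service was by mail, adding 5 days: November 7, 2026 + 5 days = November 12, 2026.
Tolling adds 17 days: November 12, 2026 + 17 days = November 29, 2026.
November 29, 2026 is Sunday; November 30, 2026 is a listed holiday. The next qualifying day is December 1, 2026.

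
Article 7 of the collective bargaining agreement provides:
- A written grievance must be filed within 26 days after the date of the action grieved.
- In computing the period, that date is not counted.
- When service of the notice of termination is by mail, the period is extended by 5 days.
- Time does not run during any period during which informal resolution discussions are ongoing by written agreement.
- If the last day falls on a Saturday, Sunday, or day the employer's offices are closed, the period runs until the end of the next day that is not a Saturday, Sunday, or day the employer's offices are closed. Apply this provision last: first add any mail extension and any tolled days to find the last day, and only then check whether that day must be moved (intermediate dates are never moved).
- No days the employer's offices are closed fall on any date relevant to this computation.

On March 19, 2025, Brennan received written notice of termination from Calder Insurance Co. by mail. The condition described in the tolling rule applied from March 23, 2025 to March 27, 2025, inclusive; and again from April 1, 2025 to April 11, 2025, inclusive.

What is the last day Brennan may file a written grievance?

26 days after March 19, 2025 is April 14, 2025.
Service was by mail, adding 5 days: April 14, 2025 + 5 days = April 19, 2025.
From March 23, 2025 through March 27, 2025 inclusive is 5 days; tolling adds 5 days: April 19, 2025 + 5 days = April 24, 2025.
From April 1, 2025 through April 11, 2025 inclusive is 11 days; tolling adds 11 days: April 24, 2025 + 11 days = May 5, 2025.
May 5, 2025 is a Monday and not a day the employer's offices are closed, so no extension applies.

May 5, 2025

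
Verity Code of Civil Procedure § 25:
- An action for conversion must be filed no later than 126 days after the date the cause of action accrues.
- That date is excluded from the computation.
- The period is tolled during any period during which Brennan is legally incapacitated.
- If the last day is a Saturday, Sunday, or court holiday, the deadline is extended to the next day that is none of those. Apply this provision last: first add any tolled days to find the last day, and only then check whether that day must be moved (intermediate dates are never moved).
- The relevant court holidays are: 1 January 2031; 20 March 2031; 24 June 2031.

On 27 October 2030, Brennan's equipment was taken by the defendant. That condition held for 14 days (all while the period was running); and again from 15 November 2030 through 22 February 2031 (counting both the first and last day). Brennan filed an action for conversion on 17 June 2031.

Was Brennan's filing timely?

Yes

126 days after 27 October 2030 is March 2, 2031.
Tolling adds 14 days: March 2, 2031 + 14 days = March 16, 2031.
From November 15, 2030 through February 22, 2031 inclusive is 100 days; tolling adds 100 days: March 16, 2031 + 100 days = June 24, 2031.
June 24, 2031 is a listed holiday. The next qualifying day is June 25, 2031.
The deadline is June 25, 2031; the filing on June 17, 2031 is on or before that date.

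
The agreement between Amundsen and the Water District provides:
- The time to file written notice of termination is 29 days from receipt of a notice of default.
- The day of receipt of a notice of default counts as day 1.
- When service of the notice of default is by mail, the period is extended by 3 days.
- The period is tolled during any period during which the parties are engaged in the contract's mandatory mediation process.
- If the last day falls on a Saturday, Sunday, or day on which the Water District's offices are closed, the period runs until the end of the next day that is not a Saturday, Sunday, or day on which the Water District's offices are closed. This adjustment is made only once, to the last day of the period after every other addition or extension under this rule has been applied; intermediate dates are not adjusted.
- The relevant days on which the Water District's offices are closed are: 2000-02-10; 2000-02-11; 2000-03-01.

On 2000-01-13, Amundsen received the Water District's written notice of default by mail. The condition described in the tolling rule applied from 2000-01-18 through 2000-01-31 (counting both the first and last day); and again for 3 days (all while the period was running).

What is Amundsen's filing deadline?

March 2, 2000

Counting 2000-01-13 as day 1, day 29 is February 10, 2000.
Service was by mail, adding 3 days: February 10, 2000 + 3 days = February 13, 2000.
From January 18, 2000 through January 31, 2000 inclusive is 14 days; tolling adds 14 days: February 13, 2000 + 14 days = February 27, 2000.
Tolling adds 3 days: February 27, 2000 + 3 days = March 1, 2000.
March 1, 2000 is a listed holiday. The next qualifying day is March 2, 2000.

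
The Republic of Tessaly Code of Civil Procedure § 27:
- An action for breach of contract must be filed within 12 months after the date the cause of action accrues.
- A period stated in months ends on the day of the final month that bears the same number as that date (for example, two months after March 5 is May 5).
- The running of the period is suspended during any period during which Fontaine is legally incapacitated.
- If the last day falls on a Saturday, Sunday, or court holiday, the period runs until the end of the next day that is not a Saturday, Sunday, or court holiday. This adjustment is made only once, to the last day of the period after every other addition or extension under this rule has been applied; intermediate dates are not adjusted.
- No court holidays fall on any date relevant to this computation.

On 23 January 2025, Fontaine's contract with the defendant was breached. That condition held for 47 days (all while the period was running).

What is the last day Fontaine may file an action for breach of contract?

12 months after 23 January 2025 is January 23, 2026.
Tolling adds 47 days: January 23, 2026 + 47 days = March 11, 2026.
March 11, 2026 is a Wednesday and not a court holiday, so no extension applies.

March 11, 2026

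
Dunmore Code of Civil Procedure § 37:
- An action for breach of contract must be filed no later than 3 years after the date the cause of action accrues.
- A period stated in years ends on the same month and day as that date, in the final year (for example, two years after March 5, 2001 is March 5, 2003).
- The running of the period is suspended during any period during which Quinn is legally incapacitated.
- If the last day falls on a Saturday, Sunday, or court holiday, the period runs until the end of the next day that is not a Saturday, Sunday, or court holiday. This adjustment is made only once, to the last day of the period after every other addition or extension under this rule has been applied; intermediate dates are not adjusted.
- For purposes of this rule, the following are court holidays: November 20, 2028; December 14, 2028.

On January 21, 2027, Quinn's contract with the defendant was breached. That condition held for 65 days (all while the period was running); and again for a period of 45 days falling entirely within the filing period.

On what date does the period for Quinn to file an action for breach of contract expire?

3 years after January 21, 2027 is January 21, 2030.
Tolling adds 65 days: January 21, 2030 + 65 days = March 27, 2030.
Tolling adds 45 days: March 27, 2030 + 45 days = May 11, 2030.
May 11, 2030 is Saturday; May 12, 2030 is Sunday. The next qualifying day is May 13, 2030.

May 13, 2030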